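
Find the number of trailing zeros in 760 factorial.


floor(760/5) = 152
floor(760/25) = 30
floor(760/125) = 6
floor(760/625) = 1
Total = 189

189 trailing zeros


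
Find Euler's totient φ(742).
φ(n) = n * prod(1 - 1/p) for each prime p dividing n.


742 = 2 × 7 × 53
Prime factors: 2, 7, 53
φ(742) = 742 × (1-1/2) × (1-1/7) × (1-1/53)
= 742 × 1/2 × 6/7 × 52/53 = 312

φ(742) = 312


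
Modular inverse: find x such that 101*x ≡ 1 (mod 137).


Use the extended Euclidean algorithm on (137, 101); each row r = 137*s + 101*t:
r=137, s=1, t=0
r=101, s=0, t=1
q=1: r=36, s=1, t=-1   [137*(1) + 101*(-1) = 36]
q=2: r=29, s=-2, t=3   [137*(-2) + 101*(3) = 29]
q=1: r=7, s=3, t=-4   [137*(3) + 101*(-4) = 7]
q=4: r=1, s=-14, t=19   [137*(-14) + 101*(19) = 1]
q=7: r=0, s=101, t=-137   [137*(101) + 101*(-137) = 0]
GCD = 1 with t = 19, so 101*(19) ≡ 1 (mod 137)
Inverse = 19 mod 137 = 19
Check: 101 * 19 = 1919 ≡ 1 (mod 137)

101^(-1) ≡ 19 (mod 137)


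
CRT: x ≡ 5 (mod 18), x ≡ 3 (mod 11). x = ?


M = 18*11 = 198
M1 = M/18 = 11, M2 = M/11 = 18
M1^(-1) mod 18 = 5, M2^(-1) mod 11 = 8
x = 5*11*5 + 3*18*8 = 707
707 mod 198 = 113
Check: 113 mod 18 = 5 ✓, 113 mod 11 = 3 ✓

x ≡ 113 (mod 198)


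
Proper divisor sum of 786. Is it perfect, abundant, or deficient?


Proper divisors: 1, 2, 3, 6, 131, 262, 393
Sum = 1 + 2 + 3 + 6 + 131 + 262 + 393 = 798
798 > 786 → abundant

s(786) = 798 (abundant)


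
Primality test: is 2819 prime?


Check divisors up to sqrt(2819) = 53.0943
No divisors found.
2819 is prime.

Yes, 2819 is prime


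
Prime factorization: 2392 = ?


2392 / 2 = 1196
1196 / 2 = 598
598 / 2 = 299
299 / 13 = 23
23 / 23 = 1
2392 = 2^3 × 13 × 23


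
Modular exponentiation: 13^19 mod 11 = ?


13^1 mod 11 = 2
13^2 mod 11 = 4
13^3 mod 11 = 8
13^4 mod 11 = 5
13^5 mod 11 = 10
13^6 mod 11 = 9
13^7 mod 11 = 7
13^8 mod 11 = 3
13^9 mod 11 = 6
13^10 mod 11 = 1
13^11 mod 11 = 2
13^12 mod 11 = 4
13^13 mod 11 = 8
13^14 mod 11 = 5
13^15 mod 11 = 10
13^16 mod 11 = 9
13^17 mod 11 = 7
13^18 mod 11 = 3
13^19 mod 11 = 6


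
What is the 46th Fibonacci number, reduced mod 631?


F(k) mod 631 for k=1..46:
1, 1, 2, 3, 5, 8, 13, 21, 34, 55, 89, 144, 233, 377, 610, 356, 335, 60, 395, 455, 219, 43, 262, 305, 567, 241, 177, 418, 595, 382, 346, 97, 443, 540, 352, 261, 613, 243, 225, 468, 62, 530, 592, 491, 452, 312
F(46) mod 631 = 312


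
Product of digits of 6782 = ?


6 × 7 × 8 × 2 = 672


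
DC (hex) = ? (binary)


DC (base 16) = 220 (decimal)
220 (decimal) = 11011100 (base 2)


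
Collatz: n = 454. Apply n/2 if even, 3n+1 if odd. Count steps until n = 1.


454 → 227 → 682 → 341 → 1024 → 512 → 256 → 128 → 64 → 32 → 16 → 8 → 4 → 2 → 1
Total steps = 14

14 steps


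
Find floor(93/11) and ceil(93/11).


93/11 = 8.4545
floor = 8
ceil = 9

floor = 8, ceil = 9


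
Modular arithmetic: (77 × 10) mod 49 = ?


77 × 10 = 770
770 mod 49 = 35


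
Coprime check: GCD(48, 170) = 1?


Euclidean algorithm:
170 = 3 * 48 + 26
48 = 1 * 26 + 22
26 = 1 * 22 + 4
22 = 5 * 4 + 2
4 = 2 * 2 + 0
GCD(48, 170) = 2

No, not coprime (GCD = 2)


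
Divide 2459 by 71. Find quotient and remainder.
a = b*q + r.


2459 = 71 * 34 + 45
Check: 2414 + 45 = 2459

q = 34, r = 45


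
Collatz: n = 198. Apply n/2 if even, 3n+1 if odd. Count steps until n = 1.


198 → 99 → 298 → 149 → 448 → 224 → 112 → 56 → 28 → 14 → 7 → 22 → 11 → 34 → 17 → 52 → 26 → 13 → 40 → 20 → 10 → 5 → 16 → 8 → 4 → 2 → 1
Total steps = 26

26 steps


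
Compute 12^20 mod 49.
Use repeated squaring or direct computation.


12^1 mod 49 = 12
12^2 mod 49 = 46
12^3 mod 49 = 13
12^4 mod 49 = 9
12^5 mod 49 = 10
12^6 mod 49 = 22
12^7 mod 49 = 19
12^8 mod 49 = 32
12^9 mod 49 = 41
12^10 mod 49 = 2
12^11 mod 49 = 24
12^12 mod 49 = 43
12^13 mod 49 = 26
12^14 mod 49 = 18
12^15 mod 49 = 20
12^16 mod 49 = 44
12^17 mod 49 = 38
12^18 mod 49 = 15
12^19 mod 49 = 33
12^20 mod 49 = 4


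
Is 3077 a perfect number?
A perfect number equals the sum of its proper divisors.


Proper divisors of 3077: 1, 17, 181
Sum = 1 + 17 + 181 = 199

No, 3077 is not perfect (199 ≠ 3077)


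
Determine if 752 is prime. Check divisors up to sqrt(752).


752 / 2 = 376 (exact division)
752 is NOT prime.

No, 752 is not prime


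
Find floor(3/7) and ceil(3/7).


3/7 = 0.4286
floor = 0
ceil = 1

floor = 0, ceil = 1


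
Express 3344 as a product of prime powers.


3344 / 2 = 1672
1672 / 2 = 836
836 / 2 = 418
418 / 2 = 209
209 / 11 = 19
19 / 19 = 1
3344 = 2^4 × 11 × 19


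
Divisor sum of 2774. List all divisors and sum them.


Divisors of 2774: 1, 2, 19, 38, 73, 146, 1387, 2774
Sum = 1 + 2 + 19 + 38 + 73 + 146 + 1387 + 2774 = 4440

σ(2774) = 4440


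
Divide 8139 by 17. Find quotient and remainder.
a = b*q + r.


8139 = 17 * 478 + 13
Check: 8126 + 13 = 8139

q = 478, r = 13


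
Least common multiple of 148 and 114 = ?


GCD(148, 114) = 2
LCM = 148*114/2 = 16872/2 = 8436

LCM = 8436


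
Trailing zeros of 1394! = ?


floor(1394/5) = 278
floor(1394/25) = 55
floor(1394/125) = 11
floor(1394/625) = 2
Total = 346

346 trailing zeros


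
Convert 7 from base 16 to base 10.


7 (base 16) = 7 (decimal)
7 (decimal) = 7 (base 10)


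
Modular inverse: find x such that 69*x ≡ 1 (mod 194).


Use the extended Euclidean algorithm on (194, 69); each row r = 194*s + 69*t:
r=194, s=1, t=0
r=69, s=0, t=1
q=2: r=56, s=1, t=-2   [194*(1) + 69*(-2) = 56]
q=1: r=13, s=-1, t=3   [194*(-1) + 69*(3) = 13]
q=4: r=4, s=5, t=-14   [194*(5) + 69*(-14) = 4]
q=3: r=1, s=-16, t=45   [194*(-16) + 69*(45) = 1]
q=4: r=0, s=69, t=-194   [194*(69) + 69*(-194) = 0]
GCD = 1 with t = 45, so 69*(45) ≡ 1 (mod 194)
Inverse = 45 mod 194 = 45
Check: 69 * 45 = 3105 ≡ 1 (mod 194)

69^(-1) ≡ 45 (mod 194)


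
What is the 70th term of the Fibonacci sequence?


Sequence: 1, 1, 2, 3, 5, 8, 13, 21, 34, 55, 89, 144, 233, 377, 610, 987, 1597, 2584, 4181, 6765, 10946, 17711, 28657, 46368, 75025, 121393, 196418, 317811, 514229, 832040, 1346269, 2178309, 3524578, 5702887, 9227465, 14930352, 24157817, 39088169, 63245986, 102334155, 165580141, 267914296, 433494437, 701408733, 1134903170, 1836311903, 2971215073, 4807526976, 7778742049, 12586269025, 20365011074, 32951280099, 53316291173, 86267571272, 139583862445, 225851433717, 365435296162, 591286729879, 956722026041, 1548008755920, 2504730781961, 4052739537881, 6557470319842, 10610209857723, 17167680177565, 27777890035288, 44945570212853, 72723460248141, 117669030460994, 190392490709135
F(70) = 190392490709135


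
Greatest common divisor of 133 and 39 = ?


133 = 3 * 39 + 16
39 = 2 * 16 + 7
16 = 2 * 7 + 2
7 = 3 * 2 + 1
2 = 2 * 1 + 0
GCD = 1


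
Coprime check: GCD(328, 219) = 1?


Euclidean algorithm:
328 = 1 * 219 + 109
219 = 2 * 109 + 1
109 = 109 * 1 + 0
GCD(328, 219) = 1

Yes, coprime (GCD = 1)


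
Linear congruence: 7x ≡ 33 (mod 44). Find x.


GCD(7, 44) = 1, unique solution
a^(-1) mod 44 = 19
x = 19 * 33 mod 44 = 11

x ≡ 11 (mod 44)


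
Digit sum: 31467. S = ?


3 + 1 + 4 + 6 + 7 = 21


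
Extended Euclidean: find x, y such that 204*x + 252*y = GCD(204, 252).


Tabular extended Euclidean (each row: r = 204*s + 252*t):
r=204, s=1, t=0
r=252, s=0, t=1
q=0: r=204, s=1, t=0   [204*(1) + 252*(0) = 204]
q=1: r=48, s=-1, t=1   [204*(-1) + 252*(1) = 48]
q=4: r=12, s=5, t=-4   [204*(5) + 252*(-4) = 12]
q=4: r=0, s=-21, t=17   [204*(-21) + 252*(17) = 0]
GCD = 12; from the row with r=12: x=5, y=-4
Check: 204*(5) + 252*(-4) = 1020 - 1008 = 12

GCD = 12, x = 5, y = -4


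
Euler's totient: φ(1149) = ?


1149 = 3 × 383
Prime factors: 3, 383
φ(1149) = 1149 × (1-1/3) × (1-1/383)
= 1149 × 2/3 × 382/383 = 764

φ(1149) = 764


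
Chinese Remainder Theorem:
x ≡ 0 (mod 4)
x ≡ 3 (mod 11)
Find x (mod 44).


M = 4*11 = 44
M1 = M/4 = 11, M2 = M/11 = 4
M1^(-1) mod 4 = 3, M2^(-1) mod 11 = 3
x = 0*11*3 + 3*4*3 = 36
36 mod 44 = 36
Check: 36 mod 4 = 0 ✓, 36 mod 11 = 3 ✓

x ≡ 36 (mod 44)


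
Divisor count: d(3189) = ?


3189 = 3^1 × 1063^1
d(3189) = (1+1) × (1+1) = 4

4 divisors


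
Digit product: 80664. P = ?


8 × 0 × 6 × 6 × 4 = 0


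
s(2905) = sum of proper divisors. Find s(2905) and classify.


Proper divisors: 1, 5, 7, 35, 83, 415, 581
Sum = 1 + 5 + 7 + 35 + 83 + 415 + 581 = 1127
1127 < 2905 → deficient

s(2905) = 1127 (deficient)


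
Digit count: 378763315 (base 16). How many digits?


378763315 in base 16 = 16937833
Number of digits = 8

8 digits (base 16)


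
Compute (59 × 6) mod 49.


59 × 6 = 354
354 mod 49 = 11


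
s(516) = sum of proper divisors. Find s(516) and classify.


Proper divisors: 1, 2, 3, 4, 6, 12, 43, 86, 129, 172, 258
Sum = 1 + 2 + 3 + 4 + 6 + 12 + 43 + 86 + 129 + 172 + 258 = 716
716 > 516 → abundant

s(516) = 716 (abundant)


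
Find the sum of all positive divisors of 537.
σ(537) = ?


Divisors of 537: 1, 3, 179, 537
Sum = 1 + 3 + 179 + 537 = 720

σ(537) = 720


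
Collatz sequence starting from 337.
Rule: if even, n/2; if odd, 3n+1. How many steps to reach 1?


337 → 1012 → 506 → 253 → 760 → 380 → 190 → 95 → 286 → 143 → 430 → 215 → 646 → 323 → 970 → 485 → 1456 → 728 → 364 → 182 → 91 → 274 → 137 → 412 → 206 → 103 → 310 → 155 → 466 → 233 → 700 → 350 → 175 → 526 → 263 → 790 → 395 → 1186 → 593 → 1780 → 890 → 445 → 1336 → 668 → 334 → 167 → 502 → 251 → 754 → 377 → 1132 → 566 → 283 → 850 → 425 → 1276 → 638 → 319 → 958 → 479 → 1438 → 719 → 2158 → 1079 → 3238 → 1619 → 4858 → 2429 → 7288 → 3644 → 1822 → 911 → 2734 → 1367 → 4102 → 2051 → 6154 → 3077 → 9232 → 4616 → 2308 → 1154 → 577 → 1732 → 866 → 433 → 1300 → 650 → 325 → 976 → 488 → 244 → 122 → 61 → 184 → 92 → 46 → 23 → 70 → 35 → 106 → 53 → 160 → 80 → 40 → 20 → 10 → 5 → 16 → 8 → 4 → 2 → 1
Total steps = 112

112 steps


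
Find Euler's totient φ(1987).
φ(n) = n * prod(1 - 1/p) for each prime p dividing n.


1987 = 1987
Prime factors: 1987
φ(1987) = 1987 × (1-1/1987)
= 1987 × 1986/1987 = 1986

φ(1987) = 1986


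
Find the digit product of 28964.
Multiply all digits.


2 × 8 × 9 × 6 × 4 = 3456


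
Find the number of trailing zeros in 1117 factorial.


floor(1117/5) = 223
floor(1117/25) = 44
floor(1117/125) = 8
floor(1117/625) = 1
Total = 276

276 trailing zeros


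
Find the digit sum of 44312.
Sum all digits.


4 + 4 + 3 + 1 + 2 = 14


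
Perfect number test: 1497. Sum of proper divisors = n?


Proper divisors of 1497: 1, 3, 499
Sum = 1 + 3 + 499 = 503

No, 1497 is not perfect (503 ≠ 1497)


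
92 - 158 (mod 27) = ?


92 - 158 = -66
-66 mod 27 = 15


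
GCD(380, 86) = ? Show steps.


380 = 4 * 86 + 36
86 = 2 * 36 + 14
36 = 2 * 14 + 8
14 = 1 * 8 + 6
8 = 1 * 6 + 2
6 = 3 * 2 + 0
GCD = 2


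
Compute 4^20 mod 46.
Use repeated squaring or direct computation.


4^1 mod 46 = 4
4^2 mod 46 = 16
4^3 mod 46 = 18
4^4 mod 46 = 26
4^5 mod 46 = 12
4^6 mod 46 = 2
4^7 mod 46 = 8
4^8 mod 46 = 32
4^9 mod 46 = 36
4^10 mod 46 = 6
4^11 mod 46 = 24
4^12 mod 46 = 4
4^13 mod 46 = 16
4^14 mod 46 = 18
4^15 mod 46 = 26
4^16 mod 46 = 12
4^17 mod 46 = 2
4^18 mod 46 = 8
4^19 mod 46 = 32
4^20 mod 46 = 36


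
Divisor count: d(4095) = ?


4095 = 3^2 × 5^1 × 7^1 × 13^1
d(4095) = (2+1) × (1+1) × (1+1) × (1+1) = 24

24 divisors


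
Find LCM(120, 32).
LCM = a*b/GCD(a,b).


GCD(120, 32) = 8
LCM = 120*32/8 = 3840/8 = 480

LCM = 480


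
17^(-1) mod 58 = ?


Use the extended Euclidean algorithm on (58, 17); each row r = 58*s + 17*t:
r=58, s=1, t=0
r=17, s=0, t=1
q=3: r=7, s=1, t=-3   [58*(1) + 17*(-3) = 7]
q=2: r=3, s=-2, t=7   [58*(-2) + 17*(7) = 3]
q=2: r=1, s=5, t=-17   [58*(5) + 17*(-17) = 1]
q=3: r=0, s=-17, t=58   [58*(-17) + 17*(58) = 0]
GCD = 1 with t = -17, so 17*(-17) ≡ 1 (mod 58)
Inverse = -17 mod 58 = 41
Check: 17 * 41 = 697 ≡ 1 (mod 58)

17^(-1) ≡ 41 (mod 58)


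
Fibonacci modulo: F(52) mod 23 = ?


F(k) mod 23 for k=1..52:
1, 1, 2, 3, 5, 8, 13, 21, 11, 9, 20, 6, 3, 9, 12, 21, 10, 8, 18, 3, 21, 1, 22, 0, 22, 22, 21, 20, 18, 15, 10, 2, 12, 14, 3, 17, 20, 14, 11, 2, 13, 15, 5, 20, 2, 22, 1, 0, 1, 1, 2, 3
F(52) mod 23 = 3


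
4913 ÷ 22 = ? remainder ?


4913 = 22 * 223 + 7
Check: 4906 + 7 = 4913

q = 223, r = 7


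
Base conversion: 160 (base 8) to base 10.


160 (base 8) = 112 (decimal)
112 (decimal) = 112 (base 10)


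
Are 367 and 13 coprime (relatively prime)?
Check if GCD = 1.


Euclidean algorithm:
367 = 28 * 13 + 3
13 = 4 * 3 + 1
3 = 3 * 1 + 0
GCD(367, 13) = 1

Yes, coprime (GCD = 1)


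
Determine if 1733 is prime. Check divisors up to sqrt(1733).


Check divisors up to sqrt(1733) = 41.6293
No divisors found.
1733 is prime.

Yes, 1733 is prime


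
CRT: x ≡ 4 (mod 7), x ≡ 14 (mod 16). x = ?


M = 7*16 = 112
M1 = M/7 = 16, M2 = M/16 = 7
M1^(-1) mod 7 = 4, M2^(-1) mod 16 = 7
x = 4*16*4 + 14*7*7 = 942
942 mod 112 = 46
Check: 46 mod 7 = 4 ✓, 46 mod 16 = 14 ✓

x ≡ 46 (mod 112)


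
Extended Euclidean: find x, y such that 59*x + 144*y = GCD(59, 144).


Tabular extended Euclidean (each row: r = 59*s + 144*t):
r=59, s=1, t=0
r=144, s=0, t=1
q=0: r=59, s=1, t=0   [59*(1) + 144*(0) = 59]
q=2: r=26, s=-2, t=1   [59*(-2) + 144*(1) = 26]
q=2: r=7, s=5, t=-2   [59*(5) + 144*(-2) = 7]
q=3: r=5, s=-17, t=7   [59*(-17) + 144*(7) = 5]
q=1: r=2, s=22, t=-9   [59*(22) + 144*(-9) = 2]
q=2: r=1, s=-61, t=25   [59*(-61) + 144*(25) = 1]
q=2: r=0, s=144, t=-59   [59*(144) + 144*(-59) = 0]
GCD = 1; from the row with r=1: x=-61, y=25
Check: 59*(-61) + 144*(25) = -3599 + 3600 = 1

GCD = 1, x = -61, y = 25


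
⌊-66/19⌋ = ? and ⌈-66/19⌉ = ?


-66/19 = -3.4737
floor = -4
ceil = -3

floor = -4, ceil = -3


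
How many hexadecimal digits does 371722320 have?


371722320 in base 16 = 16280850
Number of digits = 8

8 digits (base 16)


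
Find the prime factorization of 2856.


2856 / 2 = 1428
1428 / 2 = 714
714 / 2 = 357
357 / 3 = 119
119 / 7 = 17
17 / 17 = 1
2856 = 2^3 × 3 × 7 × 17


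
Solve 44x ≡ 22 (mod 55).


GCD(44, 55) = 11 divides 22
Divide: 4x ≡ 2 (mod 5)
x ≡ 3 (mod 5)


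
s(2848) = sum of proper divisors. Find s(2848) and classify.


Proper divisors: 1, 2, 4, 8, 16, 32, 89, 178, 356, 712, 1424
Sum = 1 + 2 + 4 + 8 + 16 + 32 + 89 + 178 + 356 + 712 + 1424 = 2822
2822 < 2848 → deficient

s(2848) = 2822 (deficient)


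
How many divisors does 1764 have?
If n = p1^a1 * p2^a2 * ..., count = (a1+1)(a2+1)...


1764 = 2^2 × 3^2 × 7^2
d(1764) = (2+1) × (2+1) × (2+1) = 27

27 divisors


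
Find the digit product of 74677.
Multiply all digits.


7 × 4 × 6 × 7 × 7 = 8232


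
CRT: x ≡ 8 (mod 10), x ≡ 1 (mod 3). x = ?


M = 10*3 = 30
M1 = M/10 = 3, M2 = M/3 = 10
M1^(-1) mod 10 = 7, M2^(-1) mod 3 = 1
x = 8*3*7 + 1*10*1 = 178
178 mod 30 = 28
Check: 28 mod 10 = 8 ✓, 28 mod 3 = 1 ✓

x ≡ 28 (mod 30)


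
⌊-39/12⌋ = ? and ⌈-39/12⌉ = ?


-39/12 = -3.2500
floor = -4
ceil = -3

floor = -4, ceil = -3


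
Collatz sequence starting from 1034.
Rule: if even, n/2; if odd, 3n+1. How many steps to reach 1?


1034 → 517 → 1552 → 776 → 388 → 194 → 97 → 292 → 146 → 73 → 220 → 110 → 55 → 166 → 83 → 250 → 125 → 376 → 188 → 94 → 47 → 142 → 71 → 214 → 107 → 322 → 161 → 484 → 242 → 121 → 364 → 182 → 91 → 274 → 137 → 412 → 206 → 103 → 310 → 155 → 466 → 233 → 700 → 350 → 175 → 526 → 263 → 790 → 395 → 1186 → 593 → 1780 → 890 → 445 → 1336 → 668 → 334 → 167 → 502 → 251 → 754 → 377 → 1132 → 566 → 283 → 850 → 425 → 1276 → 638 → 319 → 958 → 479 → 1438 → 719 → 2158 → 1079 → 3238 → 1619 → 4858 → 2429 → 7288 → 3644 → 1822 → 911 → 2734 → 1367 → 4102 → 2051 → 6154 → 3077 → 9232 → 4616 → 2308 → 1154 → 577 → 1732 → 866 → 433 → 1300 → 650 → 325 → 976 → 488 → 244 → 122 → 61 → 184 → 92 → 46 → 23 → 70 → 35 → 106 → 53 → 160 → 80 → 40 → 20 → 10 → 5 → 16 → 8 → 4 → 2 → 1
Total steps = 124

124 steps


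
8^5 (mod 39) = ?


8^1 mod 39 = 8
8^2 mod 39 = 25
8^3 mod 39 = 5
8^4 mod 39 = 1
8^5 mod 39 = 8


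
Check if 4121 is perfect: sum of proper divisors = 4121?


Proper divisors of 4121: 1, 13, 317
Sum = 1 + 13 + 317 = 331

No, 4121 is not perfect (331 ≠ 4121)


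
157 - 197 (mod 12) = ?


157 - 197 = -40
-40 mod 12 = 8


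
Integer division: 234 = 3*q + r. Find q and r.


234 = 3 * 78 + 0
Check: 234 + 0 = 234

q = 78, r = 0


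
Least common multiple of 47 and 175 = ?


GCD(47, 175) = 1
LCM = 47*175/1 = 8225/1 = 8225

LCM = 8225


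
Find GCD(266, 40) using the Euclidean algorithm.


266 = 6 * 40 + 26
40 = 1 * 26 + 14
26 = 1 * 14 + 12
14 = 1 * 12 + 2
12 = 6 * 2 + 0
GCD = 2


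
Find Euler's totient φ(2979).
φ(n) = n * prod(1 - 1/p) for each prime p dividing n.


2979 = 3^2 × 331
Prime factors: 3, 331
φ(2979) = 2979 × (1-1/3) × (1-1/331)
= 2979 × 2/3 × 330/331 = 1980

φ(2979) = 1980


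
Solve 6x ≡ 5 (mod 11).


GCD(6, 11) = 1, unique solution
a^(-1) mod 11 = 2
x = 2 * 5 mod 11 = 10

x ≡ 10 (mod 11)


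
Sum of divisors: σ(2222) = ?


Divisors of 2222: 1, 2, 11, 22, 101, 202, 1111, 2222
Sum = 1 + 2 + 11 + 22 + 101 + 202 + 1111 + 2222 = 3672

σ(2222) = 3672


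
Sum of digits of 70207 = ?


7 + 0 + 2 + 0 + 7 = 16


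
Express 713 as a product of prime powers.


713 / 23 = 31
31 / 31 = 1
713 = 23 × 31


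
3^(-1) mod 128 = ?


Use the extended Euclidean algorithm on (128, 3); each row r = 128*s + 3*t:
r=128, s=1, t=0
r=3, s=0, t=1
q=42: r=2, s=1, t=-42   [128*(1) + 3*(-42) = 2]
q=1: r=1, s=-1, t=43   [128*(-1) + 3*(43) = 1]
q=2: r=0, s=3, t=-128   [128*(3) + 3*(-128) = 0]
GCD = 1 with t = 43, so 3*(43) ≡ 1 (mod 128)
Inverse = 43 mod 128 = 43
Check: 3 * 43 = 129 ≡ 1 (mod 128)

3^(-1) ≡ 43 (mod 128)


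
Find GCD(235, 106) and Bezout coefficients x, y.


Tabular extended Euclidean (each row: r = 235*s + 106*t):
r=235, s=1, t=0
r=106, s=0, t=1
q=2: r=23, s=1, t=-2   [235*(1) + 106*(-2) = 23]
q=4: r=14, s=-4, t=9   [235*(-4) + 106*(9) = 14]
q=1: r=9, s=5, t=-11   [235*(5) + 106*(-11) = 9]
q=1: r=5, s=-9, t=20   [235*(-9) + 106*(20) = 5]
q=1: r=4, s=14, t=-31   [235*(14) + 106*(-31) = 4]
q=1: r=1, s=-23, t=51   [235*(-23) + 106*(51) = 1]
q=4: r=0, s=106, t=-235   [235*(106) + 106*(-235) = 0]
GCD = 1; from the row with r=1: x=-23, y=51
Check: 235*(-23) + 106*(51) = -5405 + 5406 = 1

GCD = 1, x = -23, y = 51


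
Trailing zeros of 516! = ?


floor(516/5) = 103
floor(516/25) = 20
floor(516/125) = 4
Total = 127

127 trailing zeros


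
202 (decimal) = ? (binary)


202 (base 10) = 202 (decimal)
202 (decimal) = 11001010 (base 2)


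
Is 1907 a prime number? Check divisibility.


Check divisors up to sqrt(1907) = 43.6692
No divisors found.
1907 is prime.

Yes, 1907 is prime


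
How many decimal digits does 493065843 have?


493065843 has 9 digits in base 10
floor(log10(493065843)) + 1 = floor(8.6929) + 1 = 9

9 digits (base 10)


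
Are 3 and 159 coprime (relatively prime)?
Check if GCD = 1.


Euclidean algorithm:
159 = 53 * 3 + 0
GCD(3, 159) = 3

No, not coprime (GCD = 3)


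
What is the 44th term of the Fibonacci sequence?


Sequence: 1, 1, 2, 3, 5, 8, 13, 21, 34, 55, 89, 144, 233, 377, 610, 987, 1597, 2584, 4181, 6765, 10946, 17711, 28657, 46368, 75025, 121393, 196418, 317811, 514229, 832040, 1346269, 2178309, 3524578, 5702887, 9227465, 14930352, 24157817, 39088169, 63245986, 102334155, 165580141, 267914296, 433494437, 701408733
F(44) = 701408733


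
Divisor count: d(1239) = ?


1239 = 3^1 × 7^1 × 59^1
d(1239) = (1+1) × (1+1) × (1+1) = 8

8 divisors


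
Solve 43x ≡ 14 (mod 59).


GCD(43, 59) = 1, unique solution
a^(-1) mod 59 = 11
x = 11 * 14 mod 59 = 36

x ≡ 36 (mod 59)


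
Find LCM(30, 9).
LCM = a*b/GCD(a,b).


GCD(30, 9) = 3
LCM = 30*9/3 = 270/3 = 90

LCM = 90


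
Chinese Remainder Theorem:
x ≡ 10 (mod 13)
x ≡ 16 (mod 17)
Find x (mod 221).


M = 13*17 = 221
M1 = M/13 = 17, M2 = M/17 = 13
M1^(-1) mod 13 = 10, M2^(-1) mod 17 = 4
x = 10*17*10 + 16*13*4 = 2532
2532 mod 221 = 101
Check: 101 mod 13 = 10 ✓, 101 mod 17 = 16 ✓

x ≡ 101 (mod 221)


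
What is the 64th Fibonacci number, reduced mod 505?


F(k) mod 505 for k=1..64:
1, 1, 2, 3, 5, 8, 13, 21, 34, 55, 89, 144, 233, 377, 105, 482, 82, 59, 141, 200, 341, 36, 377, 413, 285, 193, 478, 166, 139, 305, 444, 244, 183, 427, 105, 27, 132, 159, 291, 450, 236, 181, 417, 93, 5, 98, 103, 201, 304, 0, 304, 304, 103, 407, 5, 412, 417, 324, 236, 55, 291, 346, 132, 478
F(64) mod 505 = 478


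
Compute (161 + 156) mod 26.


161 + 156 = 317
317 mod 26 = 5


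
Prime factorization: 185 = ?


185 / 5 = 37
37 / 37 = 1
185 = 5 × 37


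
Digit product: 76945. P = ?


7 × 6 × 9 × 4 × 5 = 7560


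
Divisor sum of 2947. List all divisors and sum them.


Divisors of 2947: 1, 7, 421, 2947
Sum = 1 + 7 + 421 + 2947 = 3376

σ(2947) = 3376


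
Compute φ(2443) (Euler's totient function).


2443 = 7 × 349
Prime factors: 7, 349
φ(2443) = 2443 × (1-1/7) × (1-1/349)
= 2443 × 6/7 × 348/349 = 2088

φ(2443) = 2088


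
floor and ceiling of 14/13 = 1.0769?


14/13 = 1.0769
floor = 1
ceil = 2

floor = 1, ceil = 2


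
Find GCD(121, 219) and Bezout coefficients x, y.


Tabular extended Euclidean (each row: r = 121*s + 219*t):
r=121, s=1, t=0
r=219, s=0, t=1
q=0: r=121, s=1, t=0   [121*(1) + 219*(0) = 121]
q=1: r=98, s=-1, t=1   [121*(-1) + 219*(1) = 98]
q=1: r=23, s=2, t=-1   [121*(2) + 219*(-1) = 23]
q=4: r=6, s=-9, t=5   [121*(-9) + 219*(5) = 6]
q=3: r=5, s=29, t=-16   [121*(29) + 219*(-16) = 5]
q=1: r=1, s=-38, t=21   [121*(-38) + 219*(21) = 1]
q=5: r=0, s=219, t=-121   [121*(219) + 219*(-121) = 0]
GCD = 1; from the row with r=1: x=-38, y=21
Check: 121*(-38) + 219*(21) = -4598 + 4599 = 1

GCD = 1, x = -38, y = 21


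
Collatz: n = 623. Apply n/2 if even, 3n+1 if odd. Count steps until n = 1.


623 → 1870 → 935 → 2806 → 1403 → 4210 → 2105 → 6316 → 3158 → 1579 → 4738 → 2369 → 7108 → 3554 → 1777 → 5332 → 2666 → 1333 → 4000 → 2000 → 1000 → 500 → 250 → 125 → 376 → 188 → 94 → 47 → 142 → 71 → 214 → 107 → 322 → 161 → 484 → 242 → 121 → 364 → 182 → 91 → 274 → 137 → 412 → 206 → 103 → 310 → 155 → 466 → 233 → 700 → 350 → 175 → 526 → 263 → 790 → 395 → 1186 → 593 → 1780 → 890 → 445 → 1336 → 668 → 334 → 167 → 502 → 251 → 754 → 377 → 1132 → 566 → 283 → 850 → 425 → 1276 → 638 → 319 → 958 → 479 → 1438 → 719 → 2158 → 1079 → 3238 → 1619 → 4858 → 2429 → 7288 → 3644 → 1822 → 911 → 2734 → 1367 → 4102 → 2051 → 6154 → 3077 → 9232 → 4616 → 2308 → 1154 → 577 → 1732 → 866 → 433 → 1300 → 650 → 325 → 976 → 488 → 244 → 122 → 61 → 184 → 92 → 46 → 23 → 70 → 35 → 106 → 53 → 160 → 80 → 40 → 20 → 10 → 5 → 16 → 8 → 4 → 2 → 1
Total steps = 131

131 steps


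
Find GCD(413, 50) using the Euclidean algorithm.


413 = 8 * 50 + 13
50 = 3 * 13 + 11
13 = 1 * 11 + 2
11 = 5 * 2 + 1
2 = 2 * 1 + 0
GCD = 1


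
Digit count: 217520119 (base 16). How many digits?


217520119 in base 16 = CF717F7
Number of digits = 7

7 digits (base 16)


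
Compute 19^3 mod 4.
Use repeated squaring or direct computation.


19^1 mod 4 = 3
19^2 mod 4 = 1
19^3 mod 4 = 3


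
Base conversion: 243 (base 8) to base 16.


243 (base 8) = 163 (decimal)
163 (decimal) = A3 (base 16)


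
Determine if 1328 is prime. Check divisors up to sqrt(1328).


1328 / 2 = 664 (exact division)
1328 is NOT prime.

No, 1328 is not prime


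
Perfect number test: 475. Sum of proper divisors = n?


Proper divisors of 475: 1, 5, 19, 25, 95
Sum = 1 + 5 + 19 + 25 + 95 = 145

No, 475 is not perfect (145 ≠ 475)


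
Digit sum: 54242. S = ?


5 + 4 + 2 + 4 + 2 = 17


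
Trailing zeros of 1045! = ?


floor(1045/5) = 209
floor(1045/25) = 41
floor(1045/125) = 8
floor(1045/625) = 1
Total = 259

259 trailing zeros


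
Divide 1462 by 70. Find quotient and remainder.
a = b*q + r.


1462 = 70 * 20 + 62
Check: 1400 + 62 = 1462

q = 20, r = 62


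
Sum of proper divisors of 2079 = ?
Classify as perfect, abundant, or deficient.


Proper divisors: 1, 3, 7, 9, 11, 21, 27, 33, 63, 77, 99, 189, 231, 297, 693
Sum = 1 + 3 + 7 + 9 + 11 + 21 + 27 + 33 + 63 + 77 + 99 + 189 + 231 + 297 + 693 = 1761
1761 < 2079 → deficient

s(2079) = 1761 (deficient)


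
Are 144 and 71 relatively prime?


Euclidean algorithm:
144 = 2 * 71 + 2
71 = 35 * 2 + 1
2 = 2 * 1 + 0
GCD(144, 71) = 1

Yes, coprime (GCD = 1)


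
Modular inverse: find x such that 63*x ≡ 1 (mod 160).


Use the extended Euclidean algorithm on (160, 63); each row r = 160*s + 63*t:
r=160, s=1, t=0
r=63, s=0, t=1
q=2: r=34, s=1, t=-2   [160*(1) + 63*(-2) = 34]
q=1: r=29, s=-1, t=3   [160*(-1) + 63*(3) = 29]
q=1: r=5, s=2, t=-5   [160*(2) + 63*(-5) = 5]
q=5: r=4, s=-11, t=28   [160*(-11) + 63*(28) = 4]
q=1: r=1, s=13, t=-33   [160*(13) + 63*(-33) = 1]
q=4: r=0, s=-63, t=160   [160*(-63) + 63*(160) = 0]
GCD = 1 with t = -33, so 63*(-33) ≡ 1 (mod 160)
Inverse = -33 mod 160 = 127
Check: 63 * 127 = 8001 ≡ 1 (mod 160)

63^(-1) ≡ 127 (mod 160)


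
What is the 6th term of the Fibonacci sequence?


Sequence: 1, 1, 2, 3, 5, 8
F(6) = 8


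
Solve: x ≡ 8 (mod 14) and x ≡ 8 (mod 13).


M = 14*13 = 182
M1 = M/14 = 13, M2 = M/13 = 14
M1^(-1) mod 14 = 13, M2^(-1) mod 13 = 1
x = 8*13*13 + 8*14*1 = 1464
1464 mod 182 = 8
Check: 8 mod 14 = 8 ✓, 8 mod 13 = 8 ✓

x ≡ 8 (mod 182)


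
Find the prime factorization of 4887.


4887 / 3 = 1629
1629 / 3 = 543
543 / 3 = 181
181 / 181 = 1
4887 = 3^3 × 181


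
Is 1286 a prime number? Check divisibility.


1286 / 2 = 643 (exact division)
1286 is NOT prime.

No, 1286 is not prime


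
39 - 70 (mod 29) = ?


39 - 70 = -31
-31 mod 29 = 27


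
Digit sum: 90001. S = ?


9 + 0 + 0 + 0 + 1 = 10


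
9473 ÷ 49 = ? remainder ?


9473 = 49 * 193 + 16
Check: 9457 + 16 = 9473

q = 193, r = 16


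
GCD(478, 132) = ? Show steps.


478 = 3 * 132 + 82
132 = 1 * 82 + 50
82 = 1 * 50 + 32
50 = 1 * 32 + 18
32 = 1 * 18 + 14
18 = 1 * 14 + 4
14 = 3 * 4 + 2
4 = 2 * 2 + 0
GCD = 2


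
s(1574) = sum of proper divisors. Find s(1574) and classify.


Proper divisors: 1, 2, 787
Sum = 1 + 2 + 787 = 790
790 < 1574 → deficient

s(1574) = 790 (deficient)


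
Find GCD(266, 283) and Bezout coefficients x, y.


Tabular extended Euclidean (each row: r = 266*s + 283*t):
r=266, s=1, t=0
r=283, s=0, t=1
q=0: r=266, s=1, t=0   [266*(1) + 283*(0) = 266]
q=1: r=17, s=-1, t=1   [266*(-1) + 283*(1) = 17]
q=15: r=11, s=16, t=-15   [266*(16) + 283*(-15) = 11]
q=1: r=6, s=-17, t=16   [266*(-17) + 283*(16) = 6]
q=1: r=5, s=33, t=-31   [266*(33) + 283*(-31) = 5]
q=1: r=1, s=-50, t=47   [266*(-50) + 283*(47) = 1]
q=5: r=0, s=283, t=-266   [266*(283) + 283*(-266) = 0]
GCD = 1; from the row with r=1: x=-50, y=47
Check: 266*(-50) + 283*(47) = -13300 + 13301 = 1

GCD = 1, x = -50, y = 47


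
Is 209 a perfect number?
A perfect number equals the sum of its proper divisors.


Proper divisors of 209: 1, 11, 19
Sum = 1 + 11 + 19 = 31

No, 209 is not perfect (31 ≠ 209)


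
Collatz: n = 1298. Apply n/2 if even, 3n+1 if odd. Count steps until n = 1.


1298 → 649 → 1948 → 974 → 487 → 1462 → 731 → 2194 → 1097 → 3292 → 1646 → 823 → 2470 → 1235 → 3706 → 1853 → 5560 → 2780 → 1390 → 695 → 2086 → 1043 → 3130 → 1565 → 4696 → 2348 → 1174 → 587 → 1762 → 881 → 2644 → 1322 → 661 → 1984 → 992 → 496 → 248 → 124 → 62 → 31 → 94 → 47 → 142 → 71 → 214 → 107 → 322 → 161 → 484 → 242 → 121 → 364 → 182 → 91 → 274 → 137 → 412 → 206 → 103 → 310 → 155 → 466 → 233 → 700 → 350 → 175 → 526 → 263 → 790 → 395 → 1186 → 593 → 1780 → 890 → 445 → 1336 → 668 → 334 → 167 → 502 → 251 → 754 → 377 → 1132 → 566 → 283 → 850 → 425 → 1276 → 638 → 319 → 958 → 479 → 1438 → 719 → 2158 → 1079 → 3238 → 1619 → 4858 → 2429 → 7288 → 3644 → 1822 → 911 → 2734 → 1367 → 4102 → 2051 → 6154 → 3077 → 9232 → 4616 → 2308 → 1154 → 577 → 1732 → 866 → 433 → 1300 → 650 → 325 → 976 → 488 → 244 → 122 → 61 → 184 → 92 → 46 → 23 → 70 → 35 → 106 → 53 → 160 → 80 → 40 → 20 → 10 → 5 → 16 → 8 → 4 → 2 → 1
Total steps = 145

145 steps


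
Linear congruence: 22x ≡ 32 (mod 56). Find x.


GCD(22, 56) = 2 divides 32
Divide: 11x ≡ 16 (mod 28)
x ≡ 4 (mod 28)


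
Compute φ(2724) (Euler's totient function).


2724 = 2^2 × 3 × 227
Prime factors: 2, 3, 227
φ(2724) = 2724 × (1-1/2) × (1-1/3) × (1-1/227)
= 2724 × 1/2 × 2/3 × 226/227 = 904

φ(2724) = 904


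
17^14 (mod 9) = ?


17^1 mod 9 = 8
17^2 mod 9 = 1
17^3 mod 9 = 8
17^4 mod 9 = 1
17^5 mod 9 = 8
17^6 mod 9 = 1
17^7 mod 9 = 8
17^8 mod 9 = 1
17^9 mod 9 = 8
17^10 mod 9 = 1
17^11 mod 9 = 8
17^12 mod 9 = 1
17^13 mod 9 = 8
17^14 mod 9 = 1


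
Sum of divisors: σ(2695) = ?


Divisors of 2695: 1, 5, 7, 11, 35, 49, 55, 77, 245, 385, 539, 2695
Sum = 1 + 5 + 7 + 11 + 35 + 49 + 55 + 77 + 245 + 385 + 539 + 2695 = 4104

σ(2695) = 4104


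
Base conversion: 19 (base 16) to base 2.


19 (base 16) = 25 (decimal)
25 (decimal) = 11001 (base 2)


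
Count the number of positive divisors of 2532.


2532 = 2^2 × 3^1 × 211^1
d(2532) = (2+1) × (1+1) × (1+1) = 12

12 divisors


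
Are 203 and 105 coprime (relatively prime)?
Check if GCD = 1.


Euclidean algorithm:
203 = 1 * 105 + 98
105 = 1 * 98 + 7
98 = 14 * 7 + 0
GCD(203, 105) = 7

No, not coprime (GCD = 7)


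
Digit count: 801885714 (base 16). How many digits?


801885714 in base 16 = 2FCBCE12
Number of digits = 8

8 digits (base 16)


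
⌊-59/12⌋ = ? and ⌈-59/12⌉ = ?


-59/12 = -4.9167
floor = -5
ceil = -4

floor = -5, ceil = -4


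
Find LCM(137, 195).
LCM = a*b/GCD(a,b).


GCD(137, 195) = 1
LCM = 137*195/1 = 26715/1 = 26715

LCM = 26715


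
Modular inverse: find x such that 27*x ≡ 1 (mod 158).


Use the extended Euclidean algorithm on (158, 27); each row r = 158*s + 27*t:
r=158, s=1, t=0
r=27, s=0, t=1
q=5: r=23, s=1, t=-5   [158*(1) + 27*(-5) = 23]
q=1: r=4, s=-1, t=6   [158*(-1) + 27*(6) = 4]
q=5: r=3, s=6, t=-35   [158*(6) + 27*(-35) = 3]
q=1: r=1, s=-7, t=41   [158*(-7) + 27*(41) = 1]
q=3: r=0, s=27, t=-158   [158*(27) + 27*(-158) = 0]
GCD = 1 with t = 41, so 27*(41) ≡ 1 (mod 158)
Inverse = 41 mod 158 = 41
Check: 27 * 41 = 1107 ≡ 1 (mod 158)

27^(-1) ≡ 41 (mod 158)


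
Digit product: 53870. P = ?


5 × 3 × 8 × 7 × 0 = 0


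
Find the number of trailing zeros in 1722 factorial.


floor(1722/5) = 344
floor(1722/25) = 68
floor(1722/125) = 13
floor(1722/625) = 2
Total = 427

427 trailing zeros


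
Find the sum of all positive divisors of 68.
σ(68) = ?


Divisors of 68: 1, 2, 4, 17, 34, 68
Sum = 1 + 2 + 4 + 17 + 34 + 68 = 126

σ(68) = 126


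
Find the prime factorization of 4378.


4378 / 2 = 2189
2189 / 11 = 199
199 / 199 = 1
4378 = 2 × 11 × 199


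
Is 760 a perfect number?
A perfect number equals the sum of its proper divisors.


Proper divisors of 760: 1, 2, 4, 5, 8, 10, 19, 20, 38, 40, 76, 95, 152, 190, 380
Sum = 1 + 2 + 4 + 5 + 8 + 10 + 19 + 20 + 38 + 40 + 76 + 95 + 152 + 190 + 380 = 1040

No, 760 is not perfect (1040 ≠ 760)


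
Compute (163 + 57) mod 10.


163 + 57 = 220
220 mod 10 = 0


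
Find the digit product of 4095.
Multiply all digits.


4 × 0 × 9 × 5 = 0


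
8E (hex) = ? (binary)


8E (base 16) = 142 (decimal)
142 (decimal) = 10001110 (base 2)


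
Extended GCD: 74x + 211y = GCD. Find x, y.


Tabular extended Euclidean (each row: r = 74*s + 211*t):
r=74, s=1, t=0
r=211, s=0, t=1
q=0: r=74, s=1, t=0   [74*(1) + 211*(0) = 74]
q=2: r=63, s=-2, t=1   [74*(-2) + 211*(1) = 63]
q=1: r=11, s=3, t=-1   [74*(3) + 211*(-1) = 11]
q=5: r=8, s=-17, t=6   [74*(-17) + 211*(6) = 8]
q=1: r=3, s=20, t=-7   [74*(20) + 211*(-7) = 3]
q=2: r=2, s=-57, t=20   [74*(-57) + 211*(20) = 2]
q=1: r=1, s=77, t=-27   [74*(77) + 211*(-27) = 1]
q=2: r=0, s=-211, t=74   [74*(-211) + 211*(74) = 0]
GCD = 1; from the row with r=1: x=77, y=-27
Check: 74*(77) + 211*(-27) = 5698 - 5697 = 1

GCD = 1, x = 77, y = -27


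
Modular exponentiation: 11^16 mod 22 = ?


11^1 mod 22 = 11
11^2 mod 22 = 11
11^3 mod 22 = 11
11^4 mod 22 = 11
11^5 mod 22 = 11
11^6 mod 22 = 11
11^7 mod 22 = 11
11^8 mod 22 = 11
11^9 mod 22 = 11
11^10 mod 22 = 11
11^11 mod 22 = 11
11^12 mod 22 = 11
11^13 mod 22 = 11
11^14 mod 22 = 11
11^15 mod 22 = 11
11^16 mod 22 = 11


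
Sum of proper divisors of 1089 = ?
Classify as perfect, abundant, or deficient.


Proper divisors: 1, 3, 9, 11, 33, 99, 121, 363
Sum = 1 + 3 + 9 + 11 + 33 + 99 + 121 + 363 = 640
640 < 1089 → deficient

s(1089) = 640 (deficient)


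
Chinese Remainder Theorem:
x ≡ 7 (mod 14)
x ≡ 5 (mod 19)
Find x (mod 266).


M = 14*19 = 266
M1 = M/14 = 19, M2 = M/19 = 14
M1^(-1) mod 14 = 3, M2^(-1) mod 19 = 15
x = 7*19*3 + 5*14*15 = 1449
1449 mod 266 = 119
Check: 119 mod 14 = 7 ✓, 119 mod 19 = 5 ✓

x ≡ 119 (mod 266)


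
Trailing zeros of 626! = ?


floor(626/5) = 125
floor(626/25) = 25
floor(626/125) = 5
floor(626/625) = 1
Total = 156

156 trailing zeros


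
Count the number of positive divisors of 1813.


1813 = 7^2 × 37^1
d(1813) = (2+1) × (1+1) = 6

6 divisors


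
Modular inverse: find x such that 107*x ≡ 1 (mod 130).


Use the extended Euclidean algorithm on (130, 107); each row r = 130*s + 107*t:
r=130, s=1, t=0
r=107, s=0, t=1
q=1: r=23, s=1, t=-1   [130*(1) + 107*(-1) = 23]
q=4: r=15, s=-4, t=5   [130*(-4) + 107*(5) = 15]
q=1: r=8, s=5, t=-6   [130*(5) + 107*(-6) = 8]
q=1: r=7, s=-9, t=11   [130*(-9) + 107*(11) = 7]
q=1: r=1, s=14, t=-17   [130*(14) + 107*(-17) = 1]
q=7: r=0, s=-107, t=130   [130*(-107) + 107*(130) = 0]
GCD = 1 with t = -17, so 107*(-17) ≡ 1 (mod 130)
Inverse = -17 mod 130 = 113
Check: 107 * 113 = 12091 ≡ 1 (mod 130)

107^(-1) ≡ 113 (mod 130)


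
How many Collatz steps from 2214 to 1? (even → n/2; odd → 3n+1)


2214 → 1107 → 3322 → 1661 → 4984 → 2492 → 1246 → 623 → 1870 → 935 → 2806 → 1403 → 4210 → 2105 → 6316 → 3158 → 1579 → 4738 → 2369 → 7108 → 3554 → 1777 → 5332 → 2666 → 1333 → 4000 → 2000 → 1000 → 500 → 250 → 125 → 376 → 188 → 94 → 47 → 142 → 71 → 214 → 107 → 322 → 161 → 484 → 242 → 121 → 364 → 182 → 91 → 274 → 137 → 412 → 206 → 103 → 310 → 155 → 466 → 233 → 700 → 350 → 175 → 526 → 263 → 790 → 395 → 1186 → 593 → 1780 → 890 → 445 → 1336 → 668 → 334 → 167 → 502 → 251 → 754 → 377 → 1132 → 566 → 283 → 850 → 425 → 1276 → 638 → 319 → 958 → 479 → 1438 → 719 → 2158 → 1079 → 3238 → 1619 → 4858 → 2429 → 7288 → 3644 → 1822 → 911 → 2734 → 1367 → 4102 → 2051 → 6154 → 3077 → 9232 → 4616 → 2308 → 1154 → 577 → 1732 → 866 → 433 → 1300 → 650 → 325 → 976 → 488 → 244 → 122 → 61 → 184 → 92 → 46 → 23 → 70 → 35 → 106 → 53 → 160 → 80 → 40 → 20 → 10 → 5 → 16 → 8 → 4 → 2 → 1
Total steps = 138

138 steps


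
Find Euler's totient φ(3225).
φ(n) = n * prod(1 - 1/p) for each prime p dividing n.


3225 = 3 × 5^2 × 43
Prime factors: 3, 5, 43
φ(3225) = 3225 × (1-1/3) × (1-1/5) × (1-1/43)
= 3225 × 2/3 × 4/5 × 42/43 = 1680

φ(3225) = 1680


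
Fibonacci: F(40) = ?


Sequence: 1, 1, 2, 3, 5, 8, 13, 21, 34, 55, 89, 144, 233, 377, 610, 987, 1597, 2584, 4181, 6765, 10946, 17711, 28657, 46368, 75025, 121393, 196418, 317811, 514229, 832040, 1346269, 2178309, 3524578, 5702887, 9227465, 14930352, 24157817, 39088169, 63245986, 102334155
F(40) = 102334155


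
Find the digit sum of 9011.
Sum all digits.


9 + 0 + 1 + 1 = 11


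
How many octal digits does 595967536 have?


595967536 in base 8 = 4341337060
Number of digits = 10

10 digits (base 8)


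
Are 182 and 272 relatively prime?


Euclidean algorithm:
272 = 1 * 182 + 90
182 = 2 * 90 + 2
90 = 45 * 2 + 0
GCD(182, 272) = 2

No, not coprime (GCD = 2)


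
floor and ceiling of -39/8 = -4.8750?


-39/8 = -4.8750
floor = -5
ceil = -4

floor = -5, ceil = -4


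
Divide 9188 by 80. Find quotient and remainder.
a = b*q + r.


9188 = 80 * 114 + 68
Check: 9120 + 68 = 9188

q = 114, r = 68


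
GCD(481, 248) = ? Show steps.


481 = 1 * 248 + 233
248 = 1 * 233 + 15
233 = 15 * 15 + 8
15 = 1 * 8 + 7
8 = 1 * 7 + 1
7 = 7 * 1 + 0
GCD = 1


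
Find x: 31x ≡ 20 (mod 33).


GCD(31, 33) = 1, unique solution
a^(-1) mod 33 = 16
x = 16 * 20 mod 33 = 23

x ≡ 23 (mod 33)


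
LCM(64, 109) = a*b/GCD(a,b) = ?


GCD(64, 109) = 1
LCM = 64*109/1 = 6976/1 = 6976

LCM = 6976


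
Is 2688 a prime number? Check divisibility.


2688 / 2 = 1344 (exact division)
2688 is NOT prime.

No, 2688 is not prime


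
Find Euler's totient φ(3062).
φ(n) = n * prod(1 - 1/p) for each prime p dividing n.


3062 = 2 × 1531
Prime factors: 2, 1531
φ(3062) = 3062 × (1-1/2) × (1-1/1531)
= 3062 × 1/2 × 1530/1531 = 1530

φ(3062) = 1530


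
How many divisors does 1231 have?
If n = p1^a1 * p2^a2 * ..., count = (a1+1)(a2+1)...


1231 = 1231^1
d(1231) = (1+1) = 2

2 divisors


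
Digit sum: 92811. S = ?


9 + 2 + 8 + 1 + 1 = 21


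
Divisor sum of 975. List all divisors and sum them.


Divisors of 975: 1, 3, 5, 13, 15, 25, 39, 65, 75, 195, 325, 975
Sum = 1 + 3 + 5 + 13 + 15 + 25 + 39 + 65 + 75 + 195 + 325 + 975 = 1736

σ(975) = 1736


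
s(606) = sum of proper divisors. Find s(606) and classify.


Proper divisors: 1, 2, 3, 6, 101, 202, 303
Sum = 1 + 2 + 3 + 6 + 101 + 202 + 303 = 618
618 > 606 → abundant

s(606) = 618 (abundant)


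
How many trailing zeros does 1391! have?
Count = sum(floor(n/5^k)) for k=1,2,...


floor(1391/5) = 278
floor(1391/25) = 55
floor(1391/125) = 11
floor(1391/625) = 2
Total = 346

346 trailing zeros


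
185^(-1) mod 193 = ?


Use the extended Euclidean algorithm on (193, 185); each row r = 193*s + 185*t:
r=193, s=1, t=0
r=185, s=0, t=1
q=1: r=8, s=1, t=-1   [193*(1) + 185*(-1) = 8]
q=23: r=1, s=-23, t=24   [193*(-23) + 185*(24) = 1]
q=8: r=0, s=185, t=-193   [193*(185) + 185*(-193) = 0]
GCD = 1 with t = 24, so 185*(24) ≡ 1 (mod 193)
Inverse = 24 mod 193 = 24
Check: 185 * 24 = 4440 ≡ 1 (mod 193)

185^(-1) ≡ 24 (mod 193)


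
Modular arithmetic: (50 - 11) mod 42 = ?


50 - 11 = 39
39 mod 42 = 39


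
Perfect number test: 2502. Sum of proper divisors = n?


Proper divisors of 2502: 1, 2, 3, 6, 9, 18, 139, 278, 417, 834, 1251
Sum = 1 + 2 + 3 + 6 + 9 + 18 + 139 + 278 + 417 + 834 + 1251 = 2958

No, 2502 is not perfect (2958 ≠ 2502)


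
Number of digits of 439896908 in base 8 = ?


439896908 in base 8 = 3216045514
Number of digits = 10

10 digits (base 8)


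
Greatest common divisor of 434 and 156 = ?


434 = 2 * 156 + 122
156 = 1 * 122 + 34
122 = 3 * 34 + 20
34 = 1 * 20 + 14
20 = 1 * 14 + 6
14 = 2 * 6 + 2
6 = 3 * 2 + 0
GCD = 2
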